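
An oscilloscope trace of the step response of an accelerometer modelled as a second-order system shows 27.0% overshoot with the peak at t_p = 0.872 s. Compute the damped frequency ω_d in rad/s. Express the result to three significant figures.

ω_d ≈ 3.60 rad/s

t_p = π/ω_d, so ω_d = π/0.872 = 3.60 rad/s.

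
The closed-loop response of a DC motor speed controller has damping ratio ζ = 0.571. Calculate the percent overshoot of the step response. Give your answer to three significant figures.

For an underdamped second-order system, %OS = 100·exp(−πζ/√(1−ζ²)).
πζ/√(1−ζ²) = π·0.571/√(1−0.326) = 2.185, so %OS = 100·e^(−2.185) = 11.2%.

%OS ≈ 11.2%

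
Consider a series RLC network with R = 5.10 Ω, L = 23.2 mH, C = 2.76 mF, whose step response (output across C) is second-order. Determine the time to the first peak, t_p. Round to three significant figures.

t_p ≈ 0.0528 s

For a series RLC circuit (capacitor voltage as output), ω_n = 1/√(LC) = 1/√(23.2 mH · 2.76 mF) = 125 rad/s.
ζ = (R/2)·√(C/L) = (5.10/2)·√(2.76 mF/23.2 mH) = 0.880.
ω_d = ω_n√(1−ζ²) = 59.5 rad/s. t_p = π/ω_d = 0.0528 s.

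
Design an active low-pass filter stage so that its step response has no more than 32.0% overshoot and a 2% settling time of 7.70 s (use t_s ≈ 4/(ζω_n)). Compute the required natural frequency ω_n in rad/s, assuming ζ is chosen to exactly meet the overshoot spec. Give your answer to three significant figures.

ω_n ≈ 1.52 rad/s

From %OS = 100·exp(−πζ/√(1−ζ²)), invert to get ζ = −ln(OS)/√(π² + ln²(OS)) with OS = 0.320.
−ln 0.320 = 1.139, so ζ = 1.139/√(π² + 1.298) = 0.341.
From t_s ≈ 4/(ζω_n): ω_n = 4/(ζ·t_s) = 4/(0.341·7.70) = 1.52 rad/s.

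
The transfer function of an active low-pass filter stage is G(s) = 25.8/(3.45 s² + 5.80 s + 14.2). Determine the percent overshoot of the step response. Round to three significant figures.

%OS ≈ 23.9%

Dividing through by 3.45: denominator becomes s² + 1.681 s + 4.116.
So ω_n = √4.116 = 2.03 rad/s and ζ = 1.681/(2·2.03) = 0.414.
Overshoot: exp(−π·0.414/√(1−0.414²)) = 0.239, i.e. 23.9%.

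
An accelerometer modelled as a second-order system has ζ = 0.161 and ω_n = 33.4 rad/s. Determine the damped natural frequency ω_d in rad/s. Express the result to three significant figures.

ω_d ≈ 33.0 rad/s

ω_d = ω_n√(1−ζ²) = 33.4·√0.974 = 33.0 rad/s.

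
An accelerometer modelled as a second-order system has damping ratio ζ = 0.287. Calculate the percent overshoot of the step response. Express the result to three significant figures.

%OS ≈ 39.0%

For an underdamped second-order system, %OS = 100·exp(−πζ/√(1−ζ²)).
πζ/√(1−ζ²) = π·0.287/√(1−0.0824) = 0.9412, so %OS = 100·e^(−0.9412) = 39.0%.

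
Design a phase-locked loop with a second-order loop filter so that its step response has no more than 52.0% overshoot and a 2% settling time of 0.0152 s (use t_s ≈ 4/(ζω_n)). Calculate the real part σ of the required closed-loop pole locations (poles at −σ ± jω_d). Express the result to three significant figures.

The settling-time spec alone fixes σ = ζω_n = 4/t_s = 4/0.0152 = 263.
(Overshoot then fixes ζ = 0.204 and hence ω_d = σ·√(1−ζ²)/ζ = 1260 rad/s.)

σ ≈ 263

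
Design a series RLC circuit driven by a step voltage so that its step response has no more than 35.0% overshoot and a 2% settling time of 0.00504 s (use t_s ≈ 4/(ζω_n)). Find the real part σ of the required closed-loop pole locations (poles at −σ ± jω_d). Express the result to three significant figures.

σ ≈ 794

The settling-time spec alone fixes σ = ζω_n = 4/t_s = 4/0.00504 = 794.
(Overshoot then fixes ζ = 0.317 and hence ω_d = σ·√(1−ζ²)/ζ = 2370 rad/s.)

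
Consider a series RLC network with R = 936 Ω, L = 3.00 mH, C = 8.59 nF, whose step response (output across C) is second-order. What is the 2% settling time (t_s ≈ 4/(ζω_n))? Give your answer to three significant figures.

t_s ≈ 0.0000256 s

For a series RLC circuit (capacitor voltage as output), ω_n = 1/√(LC) = 1/√(3.00 mH · 8.59 nF) = 197000 rad/s.
ζ = (R/2)·√(C/L) = (936/2)·√(8.59 nF/3.00 mH) = 0.792.
t_s ≈ 4/(ζω_n) = 0.0000256 s.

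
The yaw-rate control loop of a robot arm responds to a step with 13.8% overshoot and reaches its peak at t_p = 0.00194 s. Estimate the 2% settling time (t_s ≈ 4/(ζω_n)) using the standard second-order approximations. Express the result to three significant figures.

t_s ≈ 0.00392 s

ζ from %OS: ζ = |ln 0.138|/√(π²+ln²0.138) = 0.533.
t_p = π/ω_d ⇒ ω_d = 1620 rad/s; then ω_n = ω_d/√(1−ζ²) = 1910 rad/s.
t_s ≈ 4/(ζω_n) = 4/(0.533·1910) = 0.00392 s.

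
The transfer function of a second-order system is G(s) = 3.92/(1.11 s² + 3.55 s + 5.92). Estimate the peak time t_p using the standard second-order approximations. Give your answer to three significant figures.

t_p ≈ 1.89 s

Dividing through by 1.11: denominator becomes s² + 3.198 s + 5.333.
So ω_n = √5.333 = 2.31 rad/s and ζ = 3.198/(2·2.31) = 0.692.
The damped frequency ω_d = ω_n√(1−ζ²) = 1.67 rad/s. t_p = π/ω_d = 1.89 s.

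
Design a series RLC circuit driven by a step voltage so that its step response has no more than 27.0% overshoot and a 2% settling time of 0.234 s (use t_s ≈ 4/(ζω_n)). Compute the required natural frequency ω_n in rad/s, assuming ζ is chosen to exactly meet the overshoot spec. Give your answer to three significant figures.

ω_n ≈ 44.4 rad/s

Inverting the overshoot relation: ζ = |ln 0.270|/√(π² + ln²0.270) = 0.385.
Then ω_n = 4/(ζ t_s) = 4/(0.385 × 0.234) = 44.4 rad/s.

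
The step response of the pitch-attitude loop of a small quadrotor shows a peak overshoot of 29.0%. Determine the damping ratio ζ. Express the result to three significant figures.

ζ ≈ 0.367

From %OS = 100·exp(−πζ/√(1−ζ²)), invert to get ζ = −ln(OS)/√(π² + ln²(OS)) with OS = 0.290.
−ln 0.290 = 1.238, so ζ = 1.238/√(π² + 1.532) = 0.367.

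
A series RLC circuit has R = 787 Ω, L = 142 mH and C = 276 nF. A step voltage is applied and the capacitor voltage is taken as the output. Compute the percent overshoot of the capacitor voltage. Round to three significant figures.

For a series RLC circuit (capacitor voltage as output), ω_n = 1/√(LC) = 1/√(142 mH · 276 nF) = 5050 rad/s.
ζ = (R/2)·√(C/L) = (787/2)·√(276 nF/142 mH) = 0.549.
%OS = 100·exp(−πζ/√(1−ζ²)) = 12.7%.

%OS ≈ 12.7%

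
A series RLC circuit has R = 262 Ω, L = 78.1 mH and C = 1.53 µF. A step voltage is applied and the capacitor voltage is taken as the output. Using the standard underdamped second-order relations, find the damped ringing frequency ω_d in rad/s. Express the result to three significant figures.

For a series RLC circuit (capacitor voltage as output), ω_n = 1/√(LC) = 1/√(78.1 mH · 1.53 µF) = 2890 rad/s.
ζ = (R/2)·√(C/L) = (262/2)·√(1.53 µF/78.1 mH) = 0.580.
ω_d = ω_n√(1−ζ²) = 2360 rad/s.

ω_d ≈ 2360 rad/s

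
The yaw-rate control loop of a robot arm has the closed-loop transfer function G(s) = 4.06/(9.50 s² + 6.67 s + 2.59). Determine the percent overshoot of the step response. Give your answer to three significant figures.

%OS ≈ 5.77%

Dividing through by 9.50: denominator becomes s² + 0.7021 s + 0.2726.
So ω_n = √0.2726 = 0.522 rad/s and ζ = 0.7021/(2·0.522) = 0.672.
%OS = 100 e^{−πζ/√(1−ζ²)} with ζ = 0.672 gives 5.77%.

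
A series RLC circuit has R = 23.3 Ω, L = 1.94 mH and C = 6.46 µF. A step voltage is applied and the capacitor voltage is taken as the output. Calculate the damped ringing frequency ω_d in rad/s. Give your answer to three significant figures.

For a series RLC circuit (capacitor voltage as output), ω_n = 1/√(LC) = 1/√(1.94 mH · 6.46 µF) = 8930 rad/s.
ζ = (R/2)·√(C/L) = (23.3/2)·√(6.46 µF/1.94 mH) = 0.672.
ω_d = 8930·√(1 − 0.672²) = 6610 rad/s.

ω_d ≈ 6610 rad/s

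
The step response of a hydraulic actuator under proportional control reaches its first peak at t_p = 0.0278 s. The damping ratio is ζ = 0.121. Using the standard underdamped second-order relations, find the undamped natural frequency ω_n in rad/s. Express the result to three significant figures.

ω_n ≈ 114 rad/s

Peak time t_p = π/ω_d, so ω_d = π/t_p = π/0.0278 = 113 rad/s.
ω_n = ω_d/√(1−ζ²) = 113/√0.985 = 114 rad/s.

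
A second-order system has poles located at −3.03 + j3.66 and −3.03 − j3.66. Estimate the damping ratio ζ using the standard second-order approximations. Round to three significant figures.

The poles are at −σ ± jω_d with σ = 3.03 and ω_d = 3.66, so ω_n = √(σ²+ω_d²) = 4.75 rad/s and ζ = σ/ω_n = 0.638.

ζ ≈ 0.638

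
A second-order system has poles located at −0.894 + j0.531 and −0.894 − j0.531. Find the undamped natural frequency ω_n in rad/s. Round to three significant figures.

The poles are at −σ ± jω_d with σ = 0.894 and ω_d = 0.531, so ω_n = √(σ²+ω_d²) = 1.04 rad/s and ζ = σ/ω_n = 0.860.

ω_n ≈ 1.04 rad/s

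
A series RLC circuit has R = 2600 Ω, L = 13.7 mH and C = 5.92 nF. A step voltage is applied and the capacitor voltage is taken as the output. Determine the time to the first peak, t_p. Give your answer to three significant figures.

t_p ≈ 0.0000545 s

For a series RLC circuit (capacitor voltage as output), ω_n = 1/√(LC) = 1/√(13.7 mH · 5.92 nF) = 111000 rad/s.
ζ = (R/2)·√(C/L) = (2600/2)·√(5.92 nF/13.7 mH) = 0.855.
The damped frequency ω_d = ω_n√(1−ζ²) = 57700 rad/s. t_p = π/ω_d = 0.0000545 s.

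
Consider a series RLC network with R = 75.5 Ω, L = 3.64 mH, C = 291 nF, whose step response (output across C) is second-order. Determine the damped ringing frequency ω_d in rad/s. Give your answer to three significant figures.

For a series RLC circuit (capacitor voltage as output), ω_n = 1/√(LC) = 1/√(3.64 mH · 291 nF) = 30700 rad/s.
ζ = (R/2)·√(C/L) = (75.5/2)·√(291 nF/3.64 mH) = 0.338.
ω_d = 30700·√(1 − 0.338²) = 28900 rad/s.

ω_d ≈ 28900 rad/s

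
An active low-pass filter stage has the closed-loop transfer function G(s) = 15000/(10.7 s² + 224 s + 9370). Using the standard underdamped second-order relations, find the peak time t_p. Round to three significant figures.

t_p ≈ 0.114 s

Dividing through by 10.7: denominator becomes s² + 20.93 s + 875.7.
So ω_n = √875.7 = 29.6 rad/s and ζ = 20.93/(2·29.6) = 0.354.
ω_d = ω_n√(1−ζ²) = 27.7 rad/s. t_p = π/ω_d = 0.114 s.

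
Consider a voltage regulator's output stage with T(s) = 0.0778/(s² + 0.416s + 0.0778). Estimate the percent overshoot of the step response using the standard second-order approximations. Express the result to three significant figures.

%OS ≈ 2.97%

ω_n = √0.0778 = 0.279 rad/s; ζ = 0.416/(2·0.279) = 0.746.
%OS = 100 e^{−πζ/√(1−ζ²)} with ζ = 0.746 gives 2.97%.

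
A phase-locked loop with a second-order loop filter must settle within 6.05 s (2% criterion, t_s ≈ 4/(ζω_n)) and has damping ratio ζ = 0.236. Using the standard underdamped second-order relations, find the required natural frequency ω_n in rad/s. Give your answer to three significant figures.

Rearranging t_s ≈ 4/(ζω_n) gives ω_n = 4/(ζ·t_s) = 4/(0.236 × 6.05) = 2.80 rad/s.

ω_n ≈ 2.80 rad/s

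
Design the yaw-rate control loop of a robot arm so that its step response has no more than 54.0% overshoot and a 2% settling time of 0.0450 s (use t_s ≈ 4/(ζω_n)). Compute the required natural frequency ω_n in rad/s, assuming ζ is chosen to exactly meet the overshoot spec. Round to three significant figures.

ζ = −ln(OS)/√(π² + (ln OS)²). With OS = 0.540, ln OS = −0.6162 and ζ = 0.6162/3.201 = 0.192.
Then ω_n = 4/(ζ t_s) = 4/(0.192 × 0.0450) = 462 rad/s.

ω_n ≈ 462 rad/s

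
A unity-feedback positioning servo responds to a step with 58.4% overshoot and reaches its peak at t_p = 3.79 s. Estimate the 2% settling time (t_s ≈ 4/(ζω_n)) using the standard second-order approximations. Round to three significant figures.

t_s ≈ 28.2 s

From the overshoot, ζ = −ln(OS)/√(π²+ln²(OS)) = 0.169.
t_p = π/ω_d ⇒ ω_d = 0.829 rad/s; then ω_n = ω_d/√(1−ζ²) = 0.841 rad/s.
t_s ≈ 4/(ζω_n) = 4/(0.169·0.841) = 28.2 s.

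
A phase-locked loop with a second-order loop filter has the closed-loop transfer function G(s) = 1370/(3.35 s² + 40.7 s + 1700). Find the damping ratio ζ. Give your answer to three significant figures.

ζ ≈ 0.270

Dividing through by 3.35: denominator becomes s² + 12.15 s + 507.5.
So ω_n = √507.5 = 22.5 rad/s and ζ = 12.15/(2·22.5) = 0.270.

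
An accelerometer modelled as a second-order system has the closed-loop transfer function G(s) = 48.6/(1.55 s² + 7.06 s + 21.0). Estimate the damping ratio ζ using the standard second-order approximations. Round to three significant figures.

Dividing through by 1.55: denominator becomes s² + 4.555 s + 13.55.
So ω_n = √13.55 = 3.68 rad/s and ζ = 4.555/(2·3.68) = 0.619.

ζ ≈ 0.619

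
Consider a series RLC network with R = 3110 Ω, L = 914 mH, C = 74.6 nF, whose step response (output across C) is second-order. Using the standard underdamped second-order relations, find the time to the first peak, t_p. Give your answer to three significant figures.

For a series RLC circuit (capacitor voltage as output), ω_n = 1/√(LC) = 1/√(914 mH · 74.6 nF) = 3830 rad/s.
ζ = (R/2)·√(C/L) = (3110/2)·√(74.6 nF/914 mH) = 0.444.
ω_d = 3830·√(1 − 0.444²) = 3430 rad/s. t_p = π/ω_d = 0.000916 s.

t_p ≈ 0.000916 s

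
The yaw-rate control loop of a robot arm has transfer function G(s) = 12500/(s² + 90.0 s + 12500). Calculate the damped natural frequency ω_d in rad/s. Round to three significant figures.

ω_d ≈ 102 rad/s

Matching coefficients with s² + 2ζω_n s + ω_n² gives ω_n² = 12500 ⇒ ω_n = 112 rad/s, and ζ = 90.0/(2ω_n) = 0.402.
ω_d = ω_n√(1−ζ²) = 102 rad/s.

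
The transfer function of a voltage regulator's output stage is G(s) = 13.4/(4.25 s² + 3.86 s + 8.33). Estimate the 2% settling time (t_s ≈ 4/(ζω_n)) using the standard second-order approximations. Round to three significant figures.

t_s ≈ 8.81 s

Dividing through by 4.25: denominator becomes s² + 0.9082 s + 1.960.
So ω_n = √1.960 = 1.40 rad/s and ζ = 0.9082/(2·1.40) = 0.324.
t_s ≈ 4/(ζω_n) = 8.81 s.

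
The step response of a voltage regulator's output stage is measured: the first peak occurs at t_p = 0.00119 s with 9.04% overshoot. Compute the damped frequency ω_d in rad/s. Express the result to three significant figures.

ω_d ≈ 2640 rad/s

t_p = π/ω_d, so ω_d = π/0.00119 = 2640 rad/s.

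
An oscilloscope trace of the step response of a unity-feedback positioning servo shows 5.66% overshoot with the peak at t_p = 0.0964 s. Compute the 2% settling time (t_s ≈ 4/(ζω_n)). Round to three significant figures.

t_s ≈ 0.134 s

The overshoot fixes ζ = −ln(OS)/√(π²+ln²(OS)) = 0.675.
t_p = π/ω_d ⇒ ω_d = 32.6 rad/s; then ω_n = ω_d/√(1−ζ²) = 44.2 rad/s.
t_s ≈ 4/(ζω_n) = 4/(0.675·44.2) = 0.134 s.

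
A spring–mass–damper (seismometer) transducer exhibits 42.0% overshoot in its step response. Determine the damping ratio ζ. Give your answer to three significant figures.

ζ ≈ 0.266

Inverting the overshoot relation: ζ = |ln 0.420|/√(π² + ln²0.420) = 0.266.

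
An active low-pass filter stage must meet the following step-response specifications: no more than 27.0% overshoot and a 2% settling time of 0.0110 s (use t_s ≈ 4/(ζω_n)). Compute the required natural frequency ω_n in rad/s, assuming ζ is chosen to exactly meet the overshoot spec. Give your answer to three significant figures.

ζ = −ln(OS)/√(π² + (ln OS)²). With OS = 0.270, ln OS = −1.309 and ζ = 1.309/3.404 = 0.385.
Then ω_n = 4/(ζ t_s) = 4/(0.385 × 0.0110) = 945 rad/s.

ω_n ≈ 945 rad/s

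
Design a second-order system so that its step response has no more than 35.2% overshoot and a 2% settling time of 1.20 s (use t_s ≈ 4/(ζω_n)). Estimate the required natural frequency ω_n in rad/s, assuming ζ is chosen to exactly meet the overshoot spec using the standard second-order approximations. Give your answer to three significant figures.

Inverting the overshoot relation: ζ = |ln 0.352|/√(π² + ln²0.352) = 0.315.
From t_s ≈ 4/(ζω_n): ω_n = 4/(ζ·t_s) = 4/(0.315·1.20) = 10.6 rad/s.

ω_n ≈ 10.6 rad/s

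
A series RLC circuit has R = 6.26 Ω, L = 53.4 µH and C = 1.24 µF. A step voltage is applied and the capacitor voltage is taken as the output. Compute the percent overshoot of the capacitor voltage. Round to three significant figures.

%OS ≈ 18.2%

For a series RLC circuit (capacitor voltage as output), ω_n = 1/√(LC) = 1/√(53.4 µH · 1.24 µF) = 123000 rad/s.
ζ = (R/2)·√(C/L) = (6.26/2)·√(1.24 µF/53.4 µH) = 0.477.
%OS = 100 e^{−πζ/√(1−ζ²)} with ζ = 0.477 gives 18.2%.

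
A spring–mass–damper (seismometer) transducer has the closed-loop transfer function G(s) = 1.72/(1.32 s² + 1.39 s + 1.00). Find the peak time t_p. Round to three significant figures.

Dividing through by 1.32: denominator becomes s² + 1.053 s + 0.7576.
So ω_n = √0.7576 = 0.870 rad/s and ζ = 1.053/(2·0.870) = 0.605.
ω_d = ω_n√(1−ζ²) = 0.693 rad/s. t_p = π/ω_d = 4.53 s.

t_p ≈ 4.53 s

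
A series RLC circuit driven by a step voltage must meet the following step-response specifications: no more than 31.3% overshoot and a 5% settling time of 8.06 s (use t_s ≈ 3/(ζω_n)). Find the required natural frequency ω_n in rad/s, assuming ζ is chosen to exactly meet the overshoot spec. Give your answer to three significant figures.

ζ = −ln(OS)/√(π² + (ln OS)²). With OS = 0.313, ln OS = −1.162 and ζ = 1.162/3.349 = 0.347.
From t_s ≈ 3/(ζω_n): ω_n = 3/(ζ·t_s) = 3/(0.347·8.06) = 1.07 rad/s.

ω_n ≈ 1.07 rad/s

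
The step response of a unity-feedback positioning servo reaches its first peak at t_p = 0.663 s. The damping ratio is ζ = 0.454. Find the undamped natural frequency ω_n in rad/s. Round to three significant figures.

ω_n ≈ 5.32 rad/s

Peak time t_p = π/ω_d, so ω_d = π/t_p = π/0.663 = 4.74 rad/s.
ω_n = ω_d/√(1−ζ²) = 4.74/√0.794 = 5.32 rad/s.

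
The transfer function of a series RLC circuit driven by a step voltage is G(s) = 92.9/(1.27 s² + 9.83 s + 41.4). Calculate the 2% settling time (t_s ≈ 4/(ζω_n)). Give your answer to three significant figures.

Dividing through by 1.27: denominator becomes s² + 7.740 s + 32.60.
So ω_n = √32.60 = 5.71 rad/s and ζ = 7.740/(2·5.71) = 0.678.
t_s ≈ 4/(ζω_n) = 1.03 s.

t_s ≈ 1.03 s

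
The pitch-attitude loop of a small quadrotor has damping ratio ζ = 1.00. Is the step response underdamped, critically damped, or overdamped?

critically damped

Since ζ = 1, the system is critically damped.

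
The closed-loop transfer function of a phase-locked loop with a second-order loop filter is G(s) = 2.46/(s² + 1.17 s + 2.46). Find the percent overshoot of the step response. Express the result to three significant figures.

%OS ≈ 28.3%

Comparing the denominator to s² + 2ζω_n s + ω_n²: ω_n = √2.46 = 1.57 rad/s, and 2ζω_n = 1.17 so ζ = 1.17/(2·1.57) = 0.373.
%OS = 100·exp(−πζ/√(1−ζ²)) = 28.3%.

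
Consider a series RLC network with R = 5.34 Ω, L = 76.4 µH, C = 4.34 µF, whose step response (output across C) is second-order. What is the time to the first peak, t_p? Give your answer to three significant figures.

t_p ≈ 0.0000742 s

For a series RLC circuit (capacitor voltage as output), ω_n = 1/√(LC) = 1/√(76.4 µH · 4.34 µF) = 54900 rad/s.
ζ = (R/2)·√(C/L) = (5.34/2)·√(4.34 µF/76.4 µH) = 0.636.
ω_d = 54900·√(1 − 0.636²) = 42400 rad/s. t_p = π/ω_d = 0.0000742 s.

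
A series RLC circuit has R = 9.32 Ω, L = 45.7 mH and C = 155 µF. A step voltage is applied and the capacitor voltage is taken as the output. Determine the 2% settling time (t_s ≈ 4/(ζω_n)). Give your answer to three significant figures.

For a series RLC circuit (capacitor voltage as output), ω_n = 1/√(LC) = 1/√(45.7 mH · 155 µF) = 376 rad/s.
ζ = (R/2)·√(C/L) = (9.32/2)·√(155 µF/45.7 mH) = 0.271.
t_s ≈ 4/(ζω_n) = 0.0392 s.

t_s ≈ 0.0392 s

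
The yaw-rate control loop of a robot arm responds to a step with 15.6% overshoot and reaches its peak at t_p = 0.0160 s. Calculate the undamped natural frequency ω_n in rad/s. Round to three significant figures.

ω_n ≈ 228 rad/s

From the overshoot, ζ = −ln(OS)/√(π²+ln²(OS)) = 0.509.
t_p = π/ω_d ⇒ ω_d = 196 rad/s; then ω_n = ω_d/√(1−ζ²) = 228 rad/s.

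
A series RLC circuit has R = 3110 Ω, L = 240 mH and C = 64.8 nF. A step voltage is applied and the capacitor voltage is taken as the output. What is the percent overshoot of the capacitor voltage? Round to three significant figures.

For a series RLC circuit (capacitor voltage as output), ω_n = 1/√(LC) = 1/√(240 mH · 64.8 nF) = 8020 rad/s.
ζ = (R/2)·√(C/L) = (3110/2)·√(64.8 nF/240 mH) = 0.808.
%OS = 100 e^{−πζ/√(1−ζ²)} with ζ = 0.808 gives 1.35%.

%OS ≈ 1.35%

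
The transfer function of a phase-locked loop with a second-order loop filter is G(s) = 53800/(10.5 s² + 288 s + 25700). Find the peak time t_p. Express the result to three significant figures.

Dividing through by 10.5: denominator becomes s² + 27.43 s + 2448.
So ω_n = √2448 = 49.5 rad/s and ζ = 27.43/(2·49.5) = 0.277.
ω_d = ω_n√(1−ζ²) = 47.5 rad/s. t_p = π/ω_d = 0.0661 s.

t_p ≈ 0.0661 s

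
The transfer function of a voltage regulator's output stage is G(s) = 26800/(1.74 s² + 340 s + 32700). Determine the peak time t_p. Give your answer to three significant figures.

t_p ≈ 0.0327 s

Dividing through by 1.74: denominator becomes s² + 195.4 s + 18790.
So ω_n = √18790 = 137 rad/s and ζ = 195.4/(2·137) = 0.713.
ω_d = 137·√(1 − 0.713²) = 96.2 rad/s. t_p = π/ω_d = 0.0327 s.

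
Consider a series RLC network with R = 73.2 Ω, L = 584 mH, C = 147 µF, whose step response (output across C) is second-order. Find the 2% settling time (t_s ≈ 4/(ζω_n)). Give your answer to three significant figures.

t_s ≈ 0.0638 s

For a series RLC circuit (capacitor voltage as output), ω_n = 1/√(LC) = 1/√(584 mH · 147 µF) = 108 rad/s.
ζ = (R/2)·√(C/L) = (73.2/2)·√(147 µF/584 mH) = 0.581.
t_s ≈ 4/(ζω_n) = 0.0638 s.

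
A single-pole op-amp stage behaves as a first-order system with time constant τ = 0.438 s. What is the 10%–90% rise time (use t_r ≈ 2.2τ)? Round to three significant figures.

t_r ≈ 0.964 s

t_r ≈ 2.2τ = 0.964 s.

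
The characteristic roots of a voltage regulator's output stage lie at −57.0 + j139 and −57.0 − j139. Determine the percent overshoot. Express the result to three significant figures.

|pole| = ω_n = √(57.0² + 139²) = 150 rad/s; ζ = cos θ = σ/ω_n = 0.379.
%OS = 100 e^{−πζ/√(1−ζ²)} with ζ = 0.379 gives 27.6%.

%OS ≈ 27.6%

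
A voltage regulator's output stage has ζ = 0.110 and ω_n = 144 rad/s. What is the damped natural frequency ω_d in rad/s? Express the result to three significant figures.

ω_d = ω_n√(1−ζ²) = 144·√0.988 = 143 rad/s.

ω_d ≈ 143 rad/s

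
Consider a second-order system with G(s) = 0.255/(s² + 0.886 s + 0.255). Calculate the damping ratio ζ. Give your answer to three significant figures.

ω_n = √0.255 = 0.505 rad/s; ζ = 0.886/(2·0.505) = 0.877.

ζ ≈ 0.877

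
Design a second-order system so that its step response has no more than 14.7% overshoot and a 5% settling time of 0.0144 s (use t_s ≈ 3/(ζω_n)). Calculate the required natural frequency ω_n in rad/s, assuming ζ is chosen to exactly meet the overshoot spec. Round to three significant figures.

From %OS = 100·exp(−πζ/√(1−ζ²)), invert to get ζ = −ln(OS)/√(π² + ln²(OS)) with OS = 0.147.
−ln 0.147 = 1.917, so ζ = 1.917/√(π² + 3.676) = 0.521.
From t_s ≈ 3/(ζω_n): ω_n = 3/(ζ·t_s) = 3/(0.521·0.0144) = 400 rad/s.

ω_n ≈ 400 rad/s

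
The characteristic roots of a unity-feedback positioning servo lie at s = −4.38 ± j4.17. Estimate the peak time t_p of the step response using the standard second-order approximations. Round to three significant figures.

t_p = π/ω_d with ω_d = 4.17 (the imaginary part), so t_p = 0.753 s.

t_p ≈ 0.753 s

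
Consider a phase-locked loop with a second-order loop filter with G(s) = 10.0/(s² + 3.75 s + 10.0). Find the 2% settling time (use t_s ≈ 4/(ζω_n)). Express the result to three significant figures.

t_s ≈ 2.13 s

Comparing the denominator to s² + 2ζω_n s + ω_n²: ω_n = √10.0 = 3.16 rad/s, and 2ζω_n = 3.75 so ζ = 3.75/(2·3.16) = 0.593.
t_s ≈ 4/(ζω_n) = 4/(0.593·3.16) = 2.13 s.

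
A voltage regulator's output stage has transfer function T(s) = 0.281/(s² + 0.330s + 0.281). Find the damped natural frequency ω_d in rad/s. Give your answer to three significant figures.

Matching coefficients with s² + 2ζω_n s + ω_n² gives ω_n² = 0.281 ⇒ ω_n = 0.530 rad/s, and ζ = 0.330/(2ω_n) = 0.311.
The damped frequency ω_d = ω_n√(1−ζ²) = 0.504 rad/s.

ω_d ≈ 0.504 rad/s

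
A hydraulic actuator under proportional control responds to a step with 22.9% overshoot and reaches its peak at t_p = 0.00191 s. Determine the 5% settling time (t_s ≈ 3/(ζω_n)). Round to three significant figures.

From the overshoot, ζ = −ln(OS)/√(π²+ln²(OS)) = 0.425.
t_p = π/ω_d ⇒ ω_d = 1640 rad/s; then ω_n = ω_d/√(1−ζ²) = 1820 rad/s.
t_s ≈ 3/(ζω_n) = 3/(0.425·1820) = 0.00389 s.

t_s ≈ 0.00389 s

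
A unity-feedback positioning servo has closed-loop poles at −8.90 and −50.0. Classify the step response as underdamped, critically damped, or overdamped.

overdamped

Since the poles are distinct, negative and real, the response is overdamped.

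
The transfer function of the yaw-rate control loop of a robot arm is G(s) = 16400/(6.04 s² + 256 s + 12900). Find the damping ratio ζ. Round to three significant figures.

ζ ≈ 0.459

Dividing through by 6.04: denominator becomes s² + 42.38 s + 2136.
So ω_n = √2136 = 46.2 rad/s and ζ = 42.38/(2·46.2) = 0.459.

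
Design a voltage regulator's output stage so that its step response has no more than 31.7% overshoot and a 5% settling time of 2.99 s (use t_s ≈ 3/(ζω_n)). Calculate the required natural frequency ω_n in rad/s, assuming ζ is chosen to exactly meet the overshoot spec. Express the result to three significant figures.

ζ = −ln(OS)/√(π² + (ln OS)²). With OS = 0.317, ln OS = −1.149 and ζ = 1.149/3.345 = 0.343.
Then ω_n = 3/(ζ t_s) = 3/(0.343 × 2.99) = 2.92 rad/s.

ω_n ≈ 2.92 rad/s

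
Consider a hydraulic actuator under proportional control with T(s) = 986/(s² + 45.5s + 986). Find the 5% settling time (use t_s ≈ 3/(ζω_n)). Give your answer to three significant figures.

t_s ≈ 0.132 s

ω_n = √986 = 31.4 rad/s; ζ = 45.5/(2·31.4) = 0.725.
t_s ≈ 3/(ζω_n) = 3/(0.725·31.4) = 0.132 s.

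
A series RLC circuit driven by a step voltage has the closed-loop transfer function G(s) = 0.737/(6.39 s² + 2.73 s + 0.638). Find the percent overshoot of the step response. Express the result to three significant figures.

%OS ≈ 5.60%

Dividing through by 6.39: denominator becomes s² + 0.4272 s + 0.09984.
So ω_n = √0.09984 = 0.316 rad/s and ζ = 0.4272/(2·0.316) = 0.676.
%OS = 100 e^{−πζ/√(1−ζ²)} with ζ = 0.676 gives 5.60%.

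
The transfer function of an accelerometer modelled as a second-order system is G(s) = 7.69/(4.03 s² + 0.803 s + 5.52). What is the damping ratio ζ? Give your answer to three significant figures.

ζ ≈ 0.0851

Dividing through by 4.03: denominator becomes s² + 0.1993 s + 1.370.
So ω_n = √1.370 = 1.17 rad/s and ζ = 0.1993/(2·1.17) = 0.0851.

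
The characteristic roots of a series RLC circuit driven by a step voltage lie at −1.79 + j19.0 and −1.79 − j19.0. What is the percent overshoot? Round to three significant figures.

%OS ≈ 74.4%

With σ = 1.79, ω_d = 19.0: ω_n = √(σ²+ω_d²) = 19.1 rad/s, ζ = σ/ω_n = 0.0938.
%OS = 100 e^{−πζ/√(1−ζ²)} with ζ = 0.0938 gives 74.4%.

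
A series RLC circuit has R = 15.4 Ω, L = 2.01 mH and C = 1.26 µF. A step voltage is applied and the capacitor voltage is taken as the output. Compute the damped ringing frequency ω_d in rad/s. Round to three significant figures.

ω_d ≈ 19500 rad/s

For a series RLC circuit (capacitor voltage as output), ω_n = 1/√(LC) = 1/√(2.01 mH · 1.26 µF) = 19900 rad/s.
ζ = (R/2)·√(C/L) = (15.4/2)·√(1.26 µF/2.01 mH) = 0.193.
ω_d = ω_n√(1−ζ²) = 19500 rad/s.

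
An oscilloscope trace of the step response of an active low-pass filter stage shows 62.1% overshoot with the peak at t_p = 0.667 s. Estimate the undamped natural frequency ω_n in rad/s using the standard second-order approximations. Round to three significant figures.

ω_n ≈ 4.76 rad/s

ζ from %OS: ζ = |ln 0.621|/√(π²+ln²0.621) = 0.150.
From t_p = π/ω_d, ω_d = π/0.667 = 4.71 rad/s, so ω_n = ω_d/√(1−ζ²) = 4.76 rad/s.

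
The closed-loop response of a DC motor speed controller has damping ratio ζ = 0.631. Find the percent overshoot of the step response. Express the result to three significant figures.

%OS ≈ 7.77%

For an underdamped second-order system, %OS = 100·exp(−πζ/√(1−ζ²)).
πζ/√(1−ζ²) = π·0.631/√(1−0.398) = 2.555, so %OS = 100·e^(−2.555) = 7.77%.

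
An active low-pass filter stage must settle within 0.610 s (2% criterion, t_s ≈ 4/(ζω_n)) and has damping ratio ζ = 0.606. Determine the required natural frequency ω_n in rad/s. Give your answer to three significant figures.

ω_n ≈ 10.8 rad/s

Rearranging t_s ≈ 4/(ζω_n) gives ω_n = 4/(ζ·t_s) = 4/(0.606 × 0.610) = 10.8 rad/s.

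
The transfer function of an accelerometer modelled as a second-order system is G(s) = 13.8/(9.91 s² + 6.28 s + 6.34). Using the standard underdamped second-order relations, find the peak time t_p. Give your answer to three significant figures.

t_p ≈ 4.28 s

Dividing through by 9.91: denominator becomes s² + 0.6337 s + 0.6398.
So ω_n = √0.6398 = 0.800 rad/s and ζ = 0.6337/(2·0.800) = 0.396.
ω_d = ω_n√(1−ζ²) = 0.734 rad/s. t_p = π/ω_d = 4.28 s.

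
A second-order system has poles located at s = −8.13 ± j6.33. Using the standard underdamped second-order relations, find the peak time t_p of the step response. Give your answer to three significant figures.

t_p = π/ω_d with ω_d = 6.33 (the imaginary part), so t_p = 0.496 s.

t_p ≈ 0.496 s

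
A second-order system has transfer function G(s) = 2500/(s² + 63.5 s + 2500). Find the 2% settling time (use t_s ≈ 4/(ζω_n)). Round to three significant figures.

Comparing the denominator to s² + 2ζω_n s + ω_n²: ω_n = √2500 = 50.0 rad/s, and 2ζω_n = 63.5 so ζ = 63.5/(2·50.0) = 0.635.
t_s ≈ 4/(ζω_n) = 4/(0.635·50.0) = 0.126 s.

t_s ≈ 0.126 s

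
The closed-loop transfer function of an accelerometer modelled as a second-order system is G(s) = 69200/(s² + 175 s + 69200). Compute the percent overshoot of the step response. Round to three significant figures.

ω_n = √69200 = 263 rad/s; ζ = 175/(2·263) = 0.333.
Overshoot: exp(−π·0.333/√(1−0.333²)) = 0.330, i.e. 33.0%.

%OS ≈ 33.0%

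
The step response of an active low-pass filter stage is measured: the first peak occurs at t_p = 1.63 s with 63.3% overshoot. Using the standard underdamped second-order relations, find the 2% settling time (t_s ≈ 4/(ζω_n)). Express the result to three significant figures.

From the overshoot, ζ = −ln(OS)/√(π²+ln²(OS)) = 0.144.
t_p = π/ω_d ⇒ ω_d = 1.93 rad/s; then ω_n = ω_d/√(1−ζ²) = 1.95 rad/s.
t_s ≈ 4/(ζω_n) = 4/(0.144·1.95) = 14.3 s.

t_s ≈ 14.3 s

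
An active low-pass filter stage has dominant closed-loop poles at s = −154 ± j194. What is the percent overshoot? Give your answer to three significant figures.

The poles are at −σ ± jω_d with σ = 154 and ω_d = 194, so ω_n = √(σ²+ω_d²) = 248 rad/s and ζ = σ/ω_n = 0.622.
%OS = 100·exp(−πζ/√(1−ζ²)) = 8.26%.

%OS ≈ 8.26%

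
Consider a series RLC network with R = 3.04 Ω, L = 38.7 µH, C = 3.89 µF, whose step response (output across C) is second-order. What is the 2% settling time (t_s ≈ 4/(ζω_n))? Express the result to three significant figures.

t_s ≈ 0.000102 s

For a series RLC circuit (capacitor voltage as output), ω_n = 1/√(LC) = 1/√(38.7 µH · 3.89 µF) = 81500 rad/s.
ζ = (R/2)·√(C/L) = (3.04/2)·√(3.89 µF/38.7 µH) = 0.482.
t_s ≈ 4/(ζω_n) = 0.000102 s.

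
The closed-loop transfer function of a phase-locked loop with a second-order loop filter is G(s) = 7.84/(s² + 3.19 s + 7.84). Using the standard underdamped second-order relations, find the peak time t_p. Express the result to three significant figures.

t_p ≈ 1.37 s

ω_n = √7.84 = 2.80 rad/s; ζ = 3.19/(2·2.80) = 0.570.
ω_d = ω_n√(1−ζ²) = 2.30 rad/s. Then t_p = π/ω_d = 1.37 s.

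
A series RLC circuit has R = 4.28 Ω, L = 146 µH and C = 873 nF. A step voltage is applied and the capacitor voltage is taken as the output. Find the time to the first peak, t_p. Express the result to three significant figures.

t_p ≈ 0.0000360 s

For a series RLC circuit (capacitor voltage as output), ω_n = 1/√(LC) = 1/√(146 µH · 873 nF) = 88600 rad/s.
ζ = (R/2)·√(C/L) = (4.28/2)·√(873 nF/146 µH) = 0.165.
The damped frequency ω_d = ω_n√(1−ζ²) = 87400 rad/s. t_p = π/ω_d = 0.0000360 s.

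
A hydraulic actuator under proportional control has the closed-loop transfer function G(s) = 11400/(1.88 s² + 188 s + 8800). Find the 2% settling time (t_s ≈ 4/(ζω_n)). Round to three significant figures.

Dividing through by 1.88: denominator becomes s² + 100.0 s + 4681.
So ω_n = √4681 = 68.4 rad/s and ζ = 100.0/(2·68.4) = 0.731.
t_s ≈ 4/(ζω_n) = 0.0800 s.

t_s ≈ 0.0800 s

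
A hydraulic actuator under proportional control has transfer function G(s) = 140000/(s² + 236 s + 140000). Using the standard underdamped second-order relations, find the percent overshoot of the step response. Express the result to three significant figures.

%OS ≈ 35.2%

Matching coefficients with s² + 2ζω_n s + ω_n² gives ω_n² = 140000 ⇒ ω_n = 374 rad/s, and ζ = 236/(2ω_n) = 0.315.
Overshoot: exp(−π·0.315/√(1−0.315²)) = 0.352, i.e. 35.2%.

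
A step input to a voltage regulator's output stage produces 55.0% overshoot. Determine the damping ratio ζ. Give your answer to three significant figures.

ζ = −ln(OS)/√(π² + (ln OS)²). With OS = 0.550, ln OS = −0.5978 and ζ = 0.5978/3.198 = 0.187.

ζ ≈ 0.187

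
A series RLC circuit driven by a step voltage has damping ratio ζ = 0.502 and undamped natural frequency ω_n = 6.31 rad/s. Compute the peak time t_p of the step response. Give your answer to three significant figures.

The damped frequency is ω_d = ω_n√(1−ζ²) = 6.31·√(1−0.252) = 5.46 rad/s.
Peak time t_p = π/ω_d = π/5.46 = 0.576 s.

t_p ≈ 0.576 s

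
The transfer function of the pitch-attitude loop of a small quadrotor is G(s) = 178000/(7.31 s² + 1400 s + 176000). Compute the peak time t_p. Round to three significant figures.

Dividing through by 7.31: denominator becomes s² + 191.5 s + 24080.
So ω_n = √24080 = 155 rad/s and ζ = 191.5/(2·155) = 0.617.
ω_d = 155·√(1 − 0.617²) = 122 rad/s. t_p = π/ω_d = 0.0257 s.

t_p ≈ 0.0257 s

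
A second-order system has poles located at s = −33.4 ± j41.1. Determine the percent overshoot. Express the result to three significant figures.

The poles are at −σ ± jω_d with σ = 33.4 and ω_d = 41.1, so ω_n = √(σ²+ω_d²) = 53.0 rad/s and ζ = σ/ω_n = 0.631.
%OS = 100·exp(−πζ/√(1−ζ²)) = 7.78%.

%OS ≈ 7.78%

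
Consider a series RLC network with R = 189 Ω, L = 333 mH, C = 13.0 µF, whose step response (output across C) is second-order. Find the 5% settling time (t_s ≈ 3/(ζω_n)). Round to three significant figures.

For a series RLC circuit (capacitor voltage as output), ω_n = 1/√(LC) = 1/√(333 mH · 13.0 µF) = 481 rad/s.
ζ = (R/2)·√(C/L) = (189/2)·√(13.0 µF/333 mH) = 0.590.
t_s ≈ 3/(ζω_n) = 0.0106 s.

t_s ≈ 0.0106 s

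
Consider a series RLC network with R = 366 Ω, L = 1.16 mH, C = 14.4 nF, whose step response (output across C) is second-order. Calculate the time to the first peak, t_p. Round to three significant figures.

For a series RLC circuit (capacitor voltage as output), ω_n = 1/√(LC) = 1/√(1.16 mH · 14.4 nF) = 245000 rad/s.
ζ = (R/2)·√(C/L) = (366/2)·√(14.4 nF/1.16 mH) = 0.645.
ω_d = 245000·√(1 − 0.645²) = 187000 rad/s. t_p = π/ω_d = 0.0000168 s.

t_p ≈ 0.0000168 s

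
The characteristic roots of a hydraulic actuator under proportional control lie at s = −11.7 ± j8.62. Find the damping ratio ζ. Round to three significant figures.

ζ ≈ 0.805

With σ = 11.7, ω_d = 8.62: ω_n = √(σ²+ω_d²) = 14.5 rad/s, ζ = σ/ω_n = 0.805.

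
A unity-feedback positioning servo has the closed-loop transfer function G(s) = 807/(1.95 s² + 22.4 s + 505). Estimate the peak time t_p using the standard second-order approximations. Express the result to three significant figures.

Dividing through by 1.95: denominator becomes s² + 11.49 s + 259.0.
So ω_n = √259.0 = 16.1 rad/s and ζ = 11.49/(2·16.1) = 0.357.
ω_d = ω_n√(1−ζ²) = 15.0 rad/s. t_p = π/ω_d = 0.209 s.

t_p ≈ 0.209 s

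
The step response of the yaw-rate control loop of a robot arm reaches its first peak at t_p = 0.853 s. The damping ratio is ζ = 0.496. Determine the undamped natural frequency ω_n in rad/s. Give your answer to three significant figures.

ω_n ≈ 4.24 rad/s

Peak time t_p = π/ω_d, so ω_d = π/t_p = π/0.853 = 3.68 rad/s.
ω_n = ω_d/√(1−ζ²) = 3.68/√0.754 = 4.24 rad/s.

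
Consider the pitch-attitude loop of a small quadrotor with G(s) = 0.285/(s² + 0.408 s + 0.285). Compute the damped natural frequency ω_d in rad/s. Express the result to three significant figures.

ω_d ≈ 0.493 rad/s

ω_n = √0.285 = 0.534 rad/s; ζ = 0.408/(2·0.534) = 0.382.
ω_d = 0.534·√(1 − 0.382²) = 0.493 rad/s.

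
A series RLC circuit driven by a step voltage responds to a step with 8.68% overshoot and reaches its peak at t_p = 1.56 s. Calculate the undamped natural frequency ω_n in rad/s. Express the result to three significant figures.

The overshoot fixes ζ = −ln(OS)/√(π²+ln²(OS)) = 0.614.
From t_p = π/ω_d, ω_d = π/1.56 = 2.01 rad/s, so ω_n = ω_d/√(1−ζ²) = 2.55 rad/s.

ω_n ≈ 2.55 rad/s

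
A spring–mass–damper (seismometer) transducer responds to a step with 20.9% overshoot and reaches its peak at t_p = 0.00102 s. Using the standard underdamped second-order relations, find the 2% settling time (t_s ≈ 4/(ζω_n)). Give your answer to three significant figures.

ζ from %OS: ζ = |ln 0.209|/√(π²+ln²0.209) = 0.446.
t_p = π/ω_d ⇒ ω_d = 3080 rad/s; then ω_n = ω_d/√(1−ζ²) = 3440 rad/s.
t_s ≈ 4/(ζω_n) = 4/(0.446·3440) = 0.00261 s.

t_s ≈ 0.00261 s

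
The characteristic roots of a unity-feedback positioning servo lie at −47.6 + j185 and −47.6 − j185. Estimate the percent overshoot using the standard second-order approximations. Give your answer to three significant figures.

|pole| = ω_n = √(47.6² + 185²) = 191 rad/s; ζ = cos θ = σ/ω_n = 0.249.
%OS = 100·exp(−πζ/√(1−ζ²)) = 44.6%.

%OS ≈ 44.6%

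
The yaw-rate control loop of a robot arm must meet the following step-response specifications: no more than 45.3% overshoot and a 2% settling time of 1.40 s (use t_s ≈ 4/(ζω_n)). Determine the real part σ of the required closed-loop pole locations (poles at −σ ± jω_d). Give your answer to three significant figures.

σ ≈ 2.86

The settling-time spec alone fixes σ = ζω_n = 4/t_s = 4/1.40 = 2.86.
(Overshoot then fixes ζ = 0.244 and hence ω_d = σ·√(1−ζ²)/ζ = 11.3 rad/s.)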